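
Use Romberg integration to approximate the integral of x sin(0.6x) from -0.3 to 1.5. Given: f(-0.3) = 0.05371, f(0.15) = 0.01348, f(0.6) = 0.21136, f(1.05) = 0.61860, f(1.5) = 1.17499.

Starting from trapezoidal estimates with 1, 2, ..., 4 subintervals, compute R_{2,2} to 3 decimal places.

R_{0,0} (trapezoid, 1 panel, h=1.8000): 1.10583
R_{1,0} (trapezoid, 2 panels, h=0.9000): 0.74314
R_{2,0} (trapezoid, 4 panels, h=0.4500): 0.65601
R_{1,1} = 0.74314 + (0.74314 − 1.10583)/3 = 0.62224
R_{2,1} = 0.65601 + (0.65601 − 0.74314)/3 = 0.62697
R_{2,2} = 0.62697 + (0.62697 − 0.62224)/15 = 0.62729

0.627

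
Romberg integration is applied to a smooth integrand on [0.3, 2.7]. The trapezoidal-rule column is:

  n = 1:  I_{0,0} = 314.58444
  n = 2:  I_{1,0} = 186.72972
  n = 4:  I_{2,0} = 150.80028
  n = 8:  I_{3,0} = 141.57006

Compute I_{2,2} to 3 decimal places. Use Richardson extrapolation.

I_{1,1} = (4·186.72972 − 314.58444) / 3 = 144.11148
I_{2,1} = 150.80028 + (150.80028 − 186.72972)/3 = 138.82380
I_{2,2} = (16·138.82380 − 144.11148) / 15 = 138.47129
(Column j=1 coincides with Simpson's rule on the same nodes.)

138.471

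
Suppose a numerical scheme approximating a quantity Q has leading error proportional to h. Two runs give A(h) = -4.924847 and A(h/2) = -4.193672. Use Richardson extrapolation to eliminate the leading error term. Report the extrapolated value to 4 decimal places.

The leading error scales as h; refining by a factor of 2 reduces it by 2^1 = 2.
Extrapolated value = (2·A(h/2) − A(h)) / (2 − 1)
= (2·(-4.193672) − (-4.924847)) / 1
= -3.462497 / 1 = -3.462497

-3.4625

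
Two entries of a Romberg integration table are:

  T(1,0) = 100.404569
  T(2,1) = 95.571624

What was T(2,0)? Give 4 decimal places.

96.7799

From T(2,1) = (4·T(2,0) − T(1,0))/3, solve for T(2,0):
4·T(2,0) = 3·95.571624 + 100.404569 = 387.119441
T(2,0) = 96.779860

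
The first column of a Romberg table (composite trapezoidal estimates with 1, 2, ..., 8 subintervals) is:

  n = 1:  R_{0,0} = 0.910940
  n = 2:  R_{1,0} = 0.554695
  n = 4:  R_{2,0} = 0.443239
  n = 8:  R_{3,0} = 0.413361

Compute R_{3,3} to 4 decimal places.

0.4032

Richardson extrapolation on the trapezoidal column (denominator 4−1=3):
R_{1,1} = 0.554695 + (0.554695 − 0.910940)/3 = 0.435947
R_{2,1} = 0.443239 + (0.443239 − 0.554695)/3 = 0.406087
R_{3,1} = 0.413361 + (0.413361 − 0.443239)/3 = 0.403402
R_{2,2} = 0.406087 + (0.406087 − 0.435947)/15 = 0.404096
R_{3,2} = 0.403402 + (0.403402 − 0.406087)/15 = 0.403223
R_{3,3} = (64·0.403223 − 0.404096) / 63 = 0.403209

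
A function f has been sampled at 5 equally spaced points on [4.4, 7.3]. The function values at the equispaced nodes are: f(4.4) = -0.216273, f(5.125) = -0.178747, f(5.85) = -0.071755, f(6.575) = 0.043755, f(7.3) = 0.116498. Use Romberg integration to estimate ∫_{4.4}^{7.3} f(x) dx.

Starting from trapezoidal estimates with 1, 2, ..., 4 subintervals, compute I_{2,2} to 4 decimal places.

-0.1894

I_{0,0} (trapezoid, 1 panel, h=2.9000): -0.144674
I_{1,0} (trapezoid, 2 panels, h=1.4500): -0.176382
I_{2,0} (trapezoid, 4 panels, h=0.7250): -0.186060
I_{1,1} = -0.176382 + (-0.176382 − (-0.144674))/3 = -0.186951
I_{2,1} = -0.186060 + (-0.186060 − (-0.176382))/3 = -0.189286
I_{2,2} = -0.189286 + (-0.189286 − (-0.186951))/15 = -0.189442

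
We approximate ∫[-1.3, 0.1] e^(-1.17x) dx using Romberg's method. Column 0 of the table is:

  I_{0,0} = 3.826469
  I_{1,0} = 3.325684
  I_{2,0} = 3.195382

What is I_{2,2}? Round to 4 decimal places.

Richardson extrapolation on the trapezoidal column (denominator 4−1=3):
I_{1,1} = (4·3.325684 − 3.826469) / 3 = 3.158756
I_{2,1} = 3.195382 + (3.195382 − 3.325684)/3 = 3.151948
I_{2,2} = (16·3.151948 − 3.158756) / 15 = 3.151494

3.1515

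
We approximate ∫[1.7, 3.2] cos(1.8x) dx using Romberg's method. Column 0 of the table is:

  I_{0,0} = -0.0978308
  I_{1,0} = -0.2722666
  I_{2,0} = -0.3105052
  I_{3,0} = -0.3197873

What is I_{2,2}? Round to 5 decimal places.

-0.32277

I_{1,1} = -0.2722666 + (-0.2722666 − (-0.0978308))/3 = -0.3304119
I_{2,1} = (4·(-0.3105052) − (-0.2722666)) / 3 = -0.3232514
I_{2,2} = -0.3232514 + (-0.3232514 − (-0.3304119))/15 = -0.3227740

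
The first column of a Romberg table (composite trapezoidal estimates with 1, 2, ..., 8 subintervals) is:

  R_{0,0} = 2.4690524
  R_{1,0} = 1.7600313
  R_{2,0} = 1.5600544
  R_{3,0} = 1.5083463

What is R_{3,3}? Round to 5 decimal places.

1.49095

Richardson extrapolation on the trapezoidal column (denominator 4−1=3):
R_{1,1} = 1.7600313 + (1.7600313 − 2.4690524)/3 = 1.5236909
R_{2,1} = 1.5600544 + (1.5600544 − 1.7600313)/3 = 1.4933954
R_{3,1} = (4·1.5083463 − 1.5600544) / 3 = 1.4911103
R_{2,2} = (16·1.4933954 − 1.5236909) / 15 = 1.4913757
R_{3,2} = (16·1.4911103 − 1.4933954) / 15 = 1.4909580
R_{3,3} = (64·1.4909580 − 1.4913757) / 63 = 1.4909514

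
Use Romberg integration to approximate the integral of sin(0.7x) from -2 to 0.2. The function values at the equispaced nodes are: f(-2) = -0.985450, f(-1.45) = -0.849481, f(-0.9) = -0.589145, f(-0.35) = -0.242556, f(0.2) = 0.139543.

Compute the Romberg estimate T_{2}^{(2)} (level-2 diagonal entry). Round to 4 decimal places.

-1.1718

T_{0}^{(0)} (trapezoid, 1 panel, h=2.2000): -0.930498
T_{1}^{(0)} (trapezoid, 2 panels, h=1.1000): -1.113308
T_{2}^{(0)} (trapezoid, 4 panels, h=0.5500): -1.157275
T_{1}^{(1)} = -1.113308 + (-1.113308 − (-0.930498))/3 = -1.174245
T_{2}^{(1)} = -1.157275 + (-1.157275 − (-1.113308))/3 = -1.171931
T_{2}^{(2)} = -1.171931 + (-1.171931 − (-1.174245))/15 = -1.171777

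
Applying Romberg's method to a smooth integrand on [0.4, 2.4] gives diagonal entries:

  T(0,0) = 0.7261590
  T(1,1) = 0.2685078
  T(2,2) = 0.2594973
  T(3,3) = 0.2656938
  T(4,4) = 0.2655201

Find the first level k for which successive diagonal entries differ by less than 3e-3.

k = 4

|T(1,1) − T(0,0)| = 0.4576512 ≥ 3e-3
|T(2,2) − T(1,1)| = 0.0090105 ≥ 3e-3
|T(3,3) − T(2,2)| = 0.0061965 ≥ 3e-3
|T(4,4) − T(3,3)| = 0.0001737 < 3e-3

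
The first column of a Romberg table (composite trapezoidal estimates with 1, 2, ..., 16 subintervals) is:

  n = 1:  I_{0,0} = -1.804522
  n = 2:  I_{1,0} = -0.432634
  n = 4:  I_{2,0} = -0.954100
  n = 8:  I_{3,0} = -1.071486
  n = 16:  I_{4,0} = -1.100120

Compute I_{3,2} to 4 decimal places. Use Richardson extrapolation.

Richardson extrapolation on the trapezoidal column (denominator 4−1=3):
I_{2,1} = (4·(-0.954100) − (-0.432634)) / 3 = -1.127922
I_{3,1} = (4·(-1.071486) − (-0.954100)) / 3 = -1.110615
I_{3,2} = -1.110615 + (-1.110615 − (-1.127922))/15 = -1.109461

-1.1095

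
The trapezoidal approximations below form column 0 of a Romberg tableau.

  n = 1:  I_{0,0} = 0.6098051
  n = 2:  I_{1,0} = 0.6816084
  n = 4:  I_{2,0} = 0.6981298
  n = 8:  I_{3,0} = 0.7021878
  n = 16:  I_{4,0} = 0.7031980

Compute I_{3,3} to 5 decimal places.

0.70353

Richardson extrapolation on the trapezoidal column (denominator 4−1=3):
I_{1,1} = (4·0.6816084 − 0.6098051) / 3 = 0.7055428
I_{2,1} = (4·0.6981298 − 0.6816084) / 3 = 0.7036369
I_{3,1} = (4·0.7021878 − 0.6981298) / 3 = 0.7035405
I_{2,2} = (16·0.7036369 − 0.7055428) / 15 = 0.7035098
I_{3,2} = 0.7035405 + (0.7035405 − 0.7036369)/15 = 0.7035341
I_{3,3} = 0.7035341 + (0.7035341 − 0.7035098)/63 = 0.7035345
(Column j=1 coincides with Simpson's rule on the same nodes.)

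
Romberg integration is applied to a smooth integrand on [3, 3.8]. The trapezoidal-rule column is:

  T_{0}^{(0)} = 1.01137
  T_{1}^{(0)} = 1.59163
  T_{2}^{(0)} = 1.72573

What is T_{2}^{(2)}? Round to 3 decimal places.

1.769

Richardson extrapolation on the trapezoidal column (denominator 4−1=3):
T_{1}^{(1)} = 1.59163 + (1.59163 − 1.01137)/3 = 1.78505
T_{2}^{(1)} = (4·1.72573 − 1.59163) / 3 = 1.77043
T_{2}^{(2)} = 1.77043 + (1.77043 − 1.78505)/15 = 1.76946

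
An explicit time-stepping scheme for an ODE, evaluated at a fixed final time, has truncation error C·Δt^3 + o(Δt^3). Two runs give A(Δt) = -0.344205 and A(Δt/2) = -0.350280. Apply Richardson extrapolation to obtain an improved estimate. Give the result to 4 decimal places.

The leading error scales as Δt^3; refining by a factor of 2 reduces it by 2^3 = 8.
Extrapolated value = (8·A(Δt/2) − A(Δt)) / (8 − 1)
= (8·(-0.350280) − (-0.344205)) / 7
= -2.458035 / 7 = -0.351148

-0.3511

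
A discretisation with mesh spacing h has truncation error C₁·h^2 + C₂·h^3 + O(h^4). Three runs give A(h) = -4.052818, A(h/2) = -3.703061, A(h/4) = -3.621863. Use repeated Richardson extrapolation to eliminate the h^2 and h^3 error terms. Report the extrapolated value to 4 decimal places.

-3.5960

First eliminate the h^2 term (factor 2^2 = 4):
  B₁ = (4·(-3.703061) − (-4.052818))/3 = -3.586475
  B₂ = (4·(-3.621863) − (-3.703061))/3 = -3.594797
Then eliminate the h^3 term (factor 2^3 = 8):
  (8·(-3.594797) − (-3.586475))/7 = -3.595986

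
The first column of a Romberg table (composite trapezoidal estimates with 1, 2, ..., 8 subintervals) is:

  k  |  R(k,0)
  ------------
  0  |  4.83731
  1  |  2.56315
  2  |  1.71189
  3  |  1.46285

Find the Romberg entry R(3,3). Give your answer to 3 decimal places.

1.376

Richardson extrapolation on the trapezoidal column (denominator 4−1=3):
R(1,1) = 2.56315 + (2.56315 − 4.83731)/3 = 1.80510
R(2,1) = (4·1.71189 − 2.56315) / 3 = 1.42814
R(3,1) = (4·1.46285 − 1.71189) / 3 = 1.37984
R(2,2) = 1.42814 + (1.42814 − 1.80510)/15 = 1.40301
R(3,2) = 1.37984 + (1.37984 − 1.42814)/15 = 1.37662
R(3,3) = (64·1.37662 − 1.40301) / 63 = 1.37620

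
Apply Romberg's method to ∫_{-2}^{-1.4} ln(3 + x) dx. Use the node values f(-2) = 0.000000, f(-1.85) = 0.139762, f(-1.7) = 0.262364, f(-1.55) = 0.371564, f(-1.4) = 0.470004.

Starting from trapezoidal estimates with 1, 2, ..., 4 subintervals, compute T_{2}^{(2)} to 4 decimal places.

T_{0}^{(0)} (trapezoid, 1 panel, h=0.6000): 0.141001
T_{1}^{(0)} (trapezoid, 2 panels, h=0.3000): 0.149210
T_{2}^{(0)} (trapezoid, 4 panels, h=0.1500): 0.151304
T_{1}^{(1)} = 0.149210 + (0.149210 − 0.141001)/3 = 0.151946
T_{2}^{(1)} = 0.151304 + (0.151304 − 0.149210)/3 = 0.152002
T_{2}^{(2)} = 0.152002 + (0.152002 − 0.151946)/15 = 0.152006

0.1520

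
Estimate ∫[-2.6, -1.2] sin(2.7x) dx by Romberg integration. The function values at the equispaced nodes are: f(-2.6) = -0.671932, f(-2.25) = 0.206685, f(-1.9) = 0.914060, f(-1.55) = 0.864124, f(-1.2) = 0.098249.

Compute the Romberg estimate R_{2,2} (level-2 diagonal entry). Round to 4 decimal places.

R_{0,0} (trapezoid, 1 panel, h=1.4000): -0.401578
R_{1,0} (trapezoid, 2 panels, h=0.7000): 0.439053
R_{2,0} (trapezoid, 4 panels, h=0.3500): 0.594310
R_{1,1} = 0.439053 + (0.439053 − (-0.401578))/3 = 0.719263
R_{2,1} = 0.594310 + (0.594310 − 0.439053)/3 = 0.646062
R_{2,2} = 0.646062 + (0.646062 − 0.719263)/15 = 0.641182

0.6412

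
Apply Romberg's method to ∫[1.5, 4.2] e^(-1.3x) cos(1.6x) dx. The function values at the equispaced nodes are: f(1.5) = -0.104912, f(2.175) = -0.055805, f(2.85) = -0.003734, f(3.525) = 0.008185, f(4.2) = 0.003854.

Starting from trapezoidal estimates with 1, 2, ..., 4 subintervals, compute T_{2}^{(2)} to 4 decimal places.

-0.0683

T_{0}^{(0)} (trapezoid, 1 panel, h=2.7000): -0.136428
T_{1}^{(0)} (trapezoid, 2 panels, h=1.3500): -0.073255
T_{2}^{(0)} (trapezoid, 4 panels, h=0.6750): -0.068771
T_{1}^{(1)} = -0.073255 + (-0.073255 − (-0.136428))/3 = -0.052197
T_{2}^{(1)} = -0.068771 + (-0.068771 − (-0.073255))/3 = -0.067276
T_{2}^{(2)} = -0.067276 + (-0.067276 − (-0.052197))/15 = -0.068281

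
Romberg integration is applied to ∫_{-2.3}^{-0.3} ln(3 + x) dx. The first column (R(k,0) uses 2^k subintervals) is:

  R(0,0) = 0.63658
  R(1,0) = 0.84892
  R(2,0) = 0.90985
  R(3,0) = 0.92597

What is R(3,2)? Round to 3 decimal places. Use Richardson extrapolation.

Richardson extrapolation on the trapezoidal column (denominator 4−1=3):
R(2,1) = (4·0.90985 − 0.84892) / 3 = 0.93016
R(3,1) = (4·0.92597 − 0.90985) / 3 = 0.93134
R(3,2) = 0.93134 + (0.93134 − 0.93016)/15 = 0.93142

0.931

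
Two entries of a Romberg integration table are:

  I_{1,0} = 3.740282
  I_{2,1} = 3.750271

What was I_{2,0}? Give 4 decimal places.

From I_{2,1} = (4·I_{2,0} − I_{1,0})/3, solve for I_{2,0}:
4·I_{2,0} = 3·3.750271 + 3.740282 = 14.991095
I_{2,0} = 3.747774

3.7478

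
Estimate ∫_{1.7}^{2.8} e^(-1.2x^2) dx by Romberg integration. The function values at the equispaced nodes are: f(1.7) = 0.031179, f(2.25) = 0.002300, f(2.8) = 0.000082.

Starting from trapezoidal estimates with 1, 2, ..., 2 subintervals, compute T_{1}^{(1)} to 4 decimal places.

0.0074

T_{0}^{(0)} (trapezoid, 1 panel, h=1.1000): 0.017194
T_{1}^{(0)} (trapezoid, 2 panels, h=0.5500): 0.009862
T_{1}^{(1)} = 0.009862 + (0.009862 − 0.017194)/3 = 0.007418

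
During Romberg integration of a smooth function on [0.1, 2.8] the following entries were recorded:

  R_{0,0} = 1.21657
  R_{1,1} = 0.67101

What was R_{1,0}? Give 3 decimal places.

0.807

From R_{1,1} = (4·R_{1,0} − R_{0,0})/3, solve for R_{1,0}:
4·R_{1,0} = 3·0.67101 + 1.21657 = 3.22960
R_{1,0} = 0.80740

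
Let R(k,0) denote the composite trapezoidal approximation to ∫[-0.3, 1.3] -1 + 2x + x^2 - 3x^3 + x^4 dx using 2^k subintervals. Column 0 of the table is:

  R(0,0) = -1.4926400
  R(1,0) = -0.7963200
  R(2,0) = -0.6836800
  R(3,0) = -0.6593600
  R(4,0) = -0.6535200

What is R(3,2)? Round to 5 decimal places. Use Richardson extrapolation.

Richardson extrapolation on the trapezoidal column (denominator 4−1=3):
R(2,1) = -0.6836800 + (-0.6836800 − (-0.7963200))/3 = -0.6461333
R(3,1) = -0.6593600 + (-0.6593600 − (-0.6836800))/3 = -0.6512533
R(3,2) = (16·(-0.6512533) − (-0.6461333)) / 15 = -0.6515946

-0.65159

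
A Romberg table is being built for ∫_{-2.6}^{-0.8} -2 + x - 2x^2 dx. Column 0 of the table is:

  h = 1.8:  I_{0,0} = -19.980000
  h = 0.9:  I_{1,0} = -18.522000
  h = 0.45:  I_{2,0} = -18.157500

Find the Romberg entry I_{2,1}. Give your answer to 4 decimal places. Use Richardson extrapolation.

Richardson extrapolation on the trapezoidal column (denominator 4−1=3):
I_{2,1} = -18.157500 + (-18.157500 − (-18.522000))/3 = -18.036000
(Column j=1 coincides with Simpson's rule on the same nodes.)

-18.0360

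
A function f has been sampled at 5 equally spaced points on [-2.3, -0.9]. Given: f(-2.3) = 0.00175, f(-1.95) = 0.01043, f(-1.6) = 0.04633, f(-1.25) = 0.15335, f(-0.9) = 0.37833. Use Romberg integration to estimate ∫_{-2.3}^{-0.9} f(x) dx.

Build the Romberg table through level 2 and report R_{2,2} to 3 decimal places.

R_{0,0} (trapezoid, 1 panel, h=1.4000): 0.26606
R_{1,0} (trapezoid, 2 panels, h=0.7000): 0.16546
R_{2,0} (trapezoid, 4 panels, h=0.3500): 0.14005
R_{1,1} = 0.16546 + (0.16546 − 0.26606)/3 = 0.13193
R_{2,1} = 0.14005 + (0.14005 − 0.16546)/3 = 0.13158
R_{2,2} = 0.13158 + (0.13158 − 0.13193)/15 = 0.13156

0.132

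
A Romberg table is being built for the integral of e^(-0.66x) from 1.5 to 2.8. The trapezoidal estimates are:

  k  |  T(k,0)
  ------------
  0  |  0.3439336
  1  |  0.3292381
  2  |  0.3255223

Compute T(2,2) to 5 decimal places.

0.32428

Richardson extrapolation on the trapezoidal column (denominator 4−1=3):
T(1,1) = (4·0.3292381 − 0.3439336) / 3 = 0.3243396
T(2,1) = 0.3255223 + (0.3255223 − 0.3292381)/3 = 0.3242837
T(2,2) = (16·0.3242837 − 0.3243396) / 15 = 0.3242800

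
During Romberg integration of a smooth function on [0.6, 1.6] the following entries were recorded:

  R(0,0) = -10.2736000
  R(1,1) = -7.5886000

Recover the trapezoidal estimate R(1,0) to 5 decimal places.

-8.25985

From R(1,1) = (4·R(1,0) − R(0,0))/3, solve for R(1,0):
4·R(1,0) = 3·(-7.5886000) + (-10.2736000) = -33.0394000
R(1,0) = -8.2598500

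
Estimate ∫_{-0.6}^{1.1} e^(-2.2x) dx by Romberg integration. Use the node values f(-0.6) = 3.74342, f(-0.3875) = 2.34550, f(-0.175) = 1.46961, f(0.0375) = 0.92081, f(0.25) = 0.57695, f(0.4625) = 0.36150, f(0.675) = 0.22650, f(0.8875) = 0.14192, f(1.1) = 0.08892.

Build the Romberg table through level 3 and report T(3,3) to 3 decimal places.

1.661

T(0,0) (trapezoid, 1 panel, h=1.7000): 3.25749
T(1,0) (trapezoid, 2 panels, h=0.8500): 2.11915
T(2,0) (trapezoid, 4 panels, h=0.4250): 1.78042
T(3,0) (trapezoid, 8 panels, h=0.2125): 1.69128
T(1,1) = 2.11915 + (2.11915 − 3.25749)/3 = 1.73970
T(2,1) = 1.78042 + (1.78042 − 2.11915)/3 = 1.66751
T(3,1) = 1.69128 + (1.69128 − 1.78042)/3 = 1.66157
T(2,2) = 1.66751 + (1.66751 − 1.73970)/15 = 1.66270
T(3,2) = 1.66157 + (1.66157 − 1.66751)/15 = 1.66117
T(3,3) = 1.66117 + (1.66117 − 1.66270)/63 = 1.66115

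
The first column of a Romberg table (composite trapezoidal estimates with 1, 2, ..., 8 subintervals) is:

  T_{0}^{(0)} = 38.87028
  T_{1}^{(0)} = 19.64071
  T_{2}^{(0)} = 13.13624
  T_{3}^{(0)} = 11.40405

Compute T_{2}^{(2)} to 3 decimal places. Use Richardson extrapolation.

10.817

T_{1}^{(1)} = (4·19.64071 − 38.87028) / 3 = 13.23085
T_{2}^{(1)} = (4·13.13624 − 19.64071) / 3 = 10.96808
T_{2}^{(2)} = 10.96808 + (10.96808 − 13.23085)/15 = 10.81723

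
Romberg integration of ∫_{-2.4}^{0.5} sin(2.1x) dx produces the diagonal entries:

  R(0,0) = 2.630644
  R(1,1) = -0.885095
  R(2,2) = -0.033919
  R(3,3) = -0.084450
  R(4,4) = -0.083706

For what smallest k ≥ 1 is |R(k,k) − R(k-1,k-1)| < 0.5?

|R(1,1) − R(0,0)| = 3.515739 ≥ 0.5
|R(2,2) − R(1,1)| = 0.851176 ≥ 0.5
|R(3,3) − R(2,2)| = 0.050531 < 0.5

k = 3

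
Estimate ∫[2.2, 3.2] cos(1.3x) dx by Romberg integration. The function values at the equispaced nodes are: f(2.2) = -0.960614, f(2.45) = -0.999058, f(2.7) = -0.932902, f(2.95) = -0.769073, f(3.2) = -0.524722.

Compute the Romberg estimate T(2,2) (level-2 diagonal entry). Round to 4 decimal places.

T(0,0) (trapezoid, 1 panel, h=1.0000): -0.742668
T(1,0) (trapezoid, 2 panels, h=0.5000): -0.837785
T(2,0) (trapezoid, 4 panels, h=0.2500): -0.860925
T(1,1) = -0.837785 + (-0.837785 − (-0.742668))/3 = -0.869491
T(2,1) = -0.860925 + (-0.860925 − (-0.837785))/3 = -0.868638
T(2,2) = -0.868638 + (-0.868638 − (-0.869491))/15 = -0.868581

-0.8686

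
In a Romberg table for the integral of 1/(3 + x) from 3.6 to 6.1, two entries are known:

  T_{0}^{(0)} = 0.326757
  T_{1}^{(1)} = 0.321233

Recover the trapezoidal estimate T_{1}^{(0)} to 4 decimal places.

From T_{1}^{(1)} = (4·T_{1}^{(0)} − T_{0}^{(0)})/3, solve for T_{1}^{(0)}:
4·T_{1}^{(0)} = 3·0.321233 + 0.326757 = 1.290456
T_{1}^{(0)} = 0.322614

0.3226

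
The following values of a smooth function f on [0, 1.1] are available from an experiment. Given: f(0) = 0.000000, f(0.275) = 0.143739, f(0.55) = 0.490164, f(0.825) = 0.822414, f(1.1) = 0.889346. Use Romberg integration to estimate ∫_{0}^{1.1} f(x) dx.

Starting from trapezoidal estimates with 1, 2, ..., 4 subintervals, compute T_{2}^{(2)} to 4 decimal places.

0.5259

T_{0}^{(0)} (trapezoid, 1 panel, h=1.1000): 0.489140
T_{1}^{(0)} (trapezoid, 2 panels, h=0.5500): 0.514160
T_{2}^{(0)} (trapezoid, 4 panels, h=0.2750): 0.522772
T_{1}^{(1)} = 0.514160 + (0.514160 − 0.489140)/3 = 0.522500
T_{2}^{(1)} = 0.522772 + (0.522772 − 0.514160)/3 = 0.525643
T_{2}^{(2)} = 0.525643 + (0.525643 − 0.522500)/15 = 0.525853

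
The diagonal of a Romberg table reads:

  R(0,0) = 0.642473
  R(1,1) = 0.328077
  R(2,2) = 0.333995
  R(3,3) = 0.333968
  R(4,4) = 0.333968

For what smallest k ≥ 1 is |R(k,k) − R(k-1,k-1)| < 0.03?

k = 2

|R(1,1) − R(0,0)| = 0.314396 ≥ 0.03
|R(2,2) − R(1,1)| = 0.005918 < 0.03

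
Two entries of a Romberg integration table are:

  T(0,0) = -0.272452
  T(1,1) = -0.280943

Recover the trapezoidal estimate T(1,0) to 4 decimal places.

-0.2788

From T(1,1) = (4·T(1,0) − T(0,0))/3, solve for T(1,0):
4·T(1,0) = 3·(-0.280943) + (-0.272452) = -1.115281
T(1,0) = -0.278820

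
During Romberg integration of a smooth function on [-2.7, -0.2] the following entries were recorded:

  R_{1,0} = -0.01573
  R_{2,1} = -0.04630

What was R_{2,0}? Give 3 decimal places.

From R_{2,1} = (4·R_{2,0} − R_{1,0})/3, solve for R_{2,0}:
4·R_{2,0} = 3·(-0.04630) + (-0.01573) = -0.15463
R_{2,0} = -0.03866

-0.039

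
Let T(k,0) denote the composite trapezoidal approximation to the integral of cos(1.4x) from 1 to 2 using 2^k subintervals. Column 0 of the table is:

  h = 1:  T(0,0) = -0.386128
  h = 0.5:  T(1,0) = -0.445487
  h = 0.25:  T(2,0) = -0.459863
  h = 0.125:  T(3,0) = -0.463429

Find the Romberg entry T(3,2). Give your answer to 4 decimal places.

-0.4646

Richardson extrapolation on the trapezoidal column (denominator 4−1=3):
T(2,1) = (4·(-0.459863) − (-0.445487)) / 3 = -0.464655
T(3,1) = (4·(-0.463429) − (-0.459863)) / 3 = -0.464618
T(3,2) = -0.464618 + (-0.464618 − (-0.464655))/15 = -0.464616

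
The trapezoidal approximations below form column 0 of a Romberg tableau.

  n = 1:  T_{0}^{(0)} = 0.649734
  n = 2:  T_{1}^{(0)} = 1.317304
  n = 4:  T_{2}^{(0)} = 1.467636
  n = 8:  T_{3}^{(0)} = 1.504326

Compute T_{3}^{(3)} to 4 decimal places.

1.5165

Richardson extrapolation on the trapezoidal column (denominator 4−1=3):
T_{1}^{(1)} = 1.317304 + (1.317304 − 0.649734)/3 = 1.539827
T_{2}^{(1)} = 1.467636 + (1.467636 − 1.317304)/3 = 1.517747
T_{3}^{(1)} = (4·1.504326 − 1.467636) / 3 = 1.516556
T_{2}^{(2)} = 1.517747 + (1.517747 − 1.539827)/15 = 1.516275
T_{3}^{(2)} = (16·1.516556 − 1.517747) / 15 = 1.516477
T_{3}^{(3)} = 1.516477 + (1.516477 − 1.516275)/63 = 1.516480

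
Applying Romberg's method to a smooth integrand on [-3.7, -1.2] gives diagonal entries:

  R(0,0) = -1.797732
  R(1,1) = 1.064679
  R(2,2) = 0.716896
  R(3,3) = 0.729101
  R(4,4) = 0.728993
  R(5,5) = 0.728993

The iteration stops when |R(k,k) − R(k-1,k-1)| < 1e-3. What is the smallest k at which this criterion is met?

k = 4

|R(1,1) − R(0,0)| = 2.862411 ≥ 1e-3
|R(2,2) − R(1,1)| = 0.347783 ≥ 1e-3
|R(3,3) − R(2,2)| = 0.012205 ≥ 1e-3
|R(4,4) − R(3,3)| = 0.000108 < 1e-3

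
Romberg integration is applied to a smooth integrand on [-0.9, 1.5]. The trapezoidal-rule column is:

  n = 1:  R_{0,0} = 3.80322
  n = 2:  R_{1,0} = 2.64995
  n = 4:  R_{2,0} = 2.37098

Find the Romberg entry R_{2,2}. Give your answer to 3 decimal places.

2.279

Richardson extrapolation on the trapezoidal column (denominator 4−1=3):
R_{1,1} = 2.64995 + (2.64995 − 3.80322)/3 = 2.26553
R_{2,1} = (4·2.37098 − 2.64995) / 3 = 2.27799
R_{2,2} = 2.27799 + (2.27799 − 2.26553)/15 = 2.27882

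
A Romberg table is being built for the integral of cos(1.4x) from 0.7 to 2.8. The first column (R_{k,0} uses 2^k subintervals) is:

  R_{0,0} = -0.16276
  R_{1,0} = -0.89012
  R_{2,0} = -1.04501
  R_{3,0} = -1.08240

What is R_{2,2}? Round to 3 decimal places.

-1.094

Richardson extrapolation on the trapezoidal column (denominator 4−1=3):
R_{1,1} = (4·(-0.89012) − (-0.16276)) / 3 = -1.13257
R_{2,1} = (4·(-1.04501) − (-0.89012)) / 3 = -1.09664
R_{2,2} = -1.09664 + (-1.09664 − (-1.13257))/15 = -1.09424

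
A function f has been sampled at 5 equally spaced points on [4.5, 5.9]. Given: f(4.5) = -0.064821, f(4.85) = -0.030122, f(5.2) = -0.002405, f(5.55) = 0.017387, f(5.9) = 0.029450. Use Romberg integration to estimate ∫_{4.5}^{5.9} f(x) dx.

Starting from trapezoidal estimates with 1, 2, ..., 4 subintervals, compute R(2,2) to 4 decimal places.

-0.0106

R(0,0) (trapezoid, 1 panel, h=1.4000): -0.024760
R(1,0) (trapezoid, 2 panels, h=0.7000): -0.014063
R(2,0) (trapezoid, 4 panels, h=0.3500): -0.011489
R(1,1) = -0.014063 + (-0.014063 − (-0.024760))/3 = -0.010497
R(2,1) = -0.011489 + (-0.011489 − (-0.014063))/3 = -0.010631
R(2,2) = -0.010631 + (-0.010631 − (-0.010497))/15 = -0.010640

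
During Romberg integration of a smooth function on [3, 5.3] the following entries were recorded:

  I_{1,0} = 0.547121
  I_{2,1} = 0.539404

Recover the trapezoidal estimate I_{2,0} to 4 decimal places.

From I_{2,1} = (4·I_{2,0} − I_{1,0})/3, solve for I_{2,0}:
4·I_{2,0} = 3·0.539404 + 0.547121 = 2.165333
I_{2,0} = 0.541333

0.5413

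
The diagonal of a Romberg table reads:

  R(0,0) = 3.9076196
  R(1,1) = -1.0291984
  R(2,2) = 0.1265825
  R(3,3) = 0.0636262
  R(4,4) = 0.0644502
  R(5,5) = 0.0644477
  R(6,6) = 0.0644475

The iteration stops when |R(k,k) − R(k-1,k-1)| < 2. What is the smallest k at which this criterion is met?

|R(1,1) − R(0,0)| = 4.9368180 ≥ 2
|R(2,2) − R(1,1)| = 1.1557809 < 2

k = 2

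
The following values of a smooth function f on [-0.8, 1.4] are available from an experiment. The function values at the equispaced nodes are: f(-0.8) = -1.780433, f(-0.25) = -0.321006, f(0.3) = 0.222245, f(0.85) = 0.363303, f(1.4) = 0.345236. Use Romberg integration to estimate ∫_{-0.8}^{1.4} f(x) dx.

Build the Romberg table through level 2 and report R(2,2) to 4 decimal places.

-0.1473

R(0,0) (trapezoid, 1 panel, h=2.2000): -1.578717
R(1,0) (trapezoid, 2 panels, h=1.1000): -0.544889
R(2,0) (trapezoid, 4 panels, h=0.5500): -0.249181
R(1,1) = -0.544889 + (-0.544889 − (-1.578717))/3 = -0.200280
R(2,1) = -0.249181 + (-0.249181 − (-0.544889))/3 = -0.150612
R(2,2) = -0.150612 + (-0.150612 − (-0.200280))/15 = -0.147301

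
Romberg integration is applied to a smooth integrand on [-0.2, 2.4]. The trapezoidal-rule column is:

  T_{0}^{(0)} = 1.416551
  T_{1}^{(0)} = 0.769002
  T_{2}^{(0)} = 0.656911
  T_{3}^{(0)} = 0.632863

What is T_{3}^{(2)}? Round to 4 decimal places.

0.6252

Richardson extrapolation on the trapezoidal column (denominator 4−1=3):
T_{2}^{(1)} = (4·0.656911 − 0.769002) / 3 = 0.619547
T_{3}^{(1)} = 0.632863 + (0.632863 − 0.656911)/3 = 0.624847
T_{3}^{(2)} = (16·0.624847 − 0.619547) / 15 = 0.625200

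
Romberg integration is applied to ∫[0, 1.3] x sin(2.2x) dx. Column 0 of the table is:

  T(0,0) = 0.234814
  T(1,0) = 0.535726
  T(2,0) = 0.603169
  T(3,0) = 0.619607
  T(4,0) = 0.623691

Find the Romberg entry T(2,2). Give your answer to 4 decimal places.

Richardson extrapolation on the trapezoidal column (denominator 4−1=3):
T(1,1) = (4·0.535726 − 0.234814) / 3 = 0.636030
T(2,1) = 0.603169 + (0.603169 − 0.535726)/3 = 0.625650
T(2,2) = (16·0.625650 − 0.636030) / 15 = 0.624958
(Column j=1 coincides with Simpson's rule on the same nodes.)

0.6250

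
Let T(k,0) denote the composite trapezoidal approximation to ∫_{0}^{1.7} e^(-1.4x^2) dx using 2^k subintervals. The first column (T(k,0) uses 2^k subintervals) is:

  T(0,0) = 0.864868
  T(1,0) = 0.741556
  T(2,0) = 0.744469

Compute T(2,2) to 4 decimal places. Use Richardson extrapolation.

0.7484

Richardson extrapolation on the trapezoidal column (denominator 4−1=3):
T(1,1) = 0.741556 + (0.741556 − 0.864868)/3 = 0.700452
T(2,1) = (4·0.744469 − 0.741556) / 3 = 0.745440
T(2,2) = 0.745440 + (0.745440 − 0.700452)/15 = 0.748439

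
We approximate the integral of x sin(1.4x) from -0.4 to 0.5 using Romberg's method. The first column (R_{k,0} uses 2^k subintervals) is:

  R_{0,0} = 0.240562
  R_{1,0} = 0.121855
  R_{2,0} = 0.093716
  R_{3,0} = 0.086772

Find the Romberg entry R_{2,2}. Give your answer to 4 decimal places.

Richardson extrapolation on the trapezoidal column (denominator 4−1=3):
R_{1,1} = (4·0.121855 − 0.240562) / 3 = 0.082286
R_{2,1} = (4·0.093716 − 0.121855) / 3 = 0.084336
R_{2,2} = (16·0.084336 − 0.082286) / 15 = 0.084473

0.0845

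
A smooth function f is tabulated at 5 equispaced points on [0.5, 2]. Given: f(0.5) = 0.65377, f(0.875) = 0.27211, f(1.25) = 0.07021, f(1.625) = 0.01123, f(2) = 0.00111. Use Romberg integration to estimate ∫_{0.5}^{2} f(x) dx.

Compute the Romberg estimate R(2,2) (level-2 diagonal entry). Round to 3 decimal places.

R(0,0) (trapezoid, 1 panel, h=1.5000): 0.49116
R(1,0) (trapezoid, 2 panels, h=0.7500): 0.29824
R(2,0) (trapezoid, 4 panels, h=0.3750): 0.25537
R(1,1) = 0.29824 + (0.29824 − 0.49116)/3 = 0.23393
R(2,1) = 0.25537 + (0.25537 − 0.29824)/3 = 0.24108
R(2,2) = 0.24108 + (0.24108 − 0.23393)/15 = 0.24156

0.242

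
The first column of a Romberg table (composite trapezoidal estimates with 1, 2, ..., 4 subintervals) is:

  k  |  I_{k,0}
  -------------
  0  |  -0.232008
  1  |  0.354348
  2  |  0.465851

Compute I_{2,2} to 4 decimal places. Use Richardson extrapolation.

Richardson extrapolation on the trapezoidal column (denominator 4−1=3):
I_{1,1} = 0.354348 + (0.354348 − (-0.232008))/3 = 0.549800
I_{2,1} = (4·0.465851 − 0.354348) / 3 = 0.503019
I_{2,2} = 0.503019 + (0.503019 − 0.549800)/15 = 0.499900
(Column j=1 coincides with Simpson's rule on the same nodes.)

0.4999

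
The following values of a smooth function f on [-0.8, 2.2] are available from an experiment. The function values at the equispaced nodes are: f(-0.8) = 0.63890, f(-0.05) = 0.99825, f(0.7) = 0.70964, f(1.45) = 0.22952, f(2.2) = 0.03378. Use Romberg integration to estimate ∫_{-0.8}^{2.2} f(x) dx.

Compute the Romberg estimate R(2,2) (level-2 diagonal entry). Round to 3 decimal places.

R(0,0) (trapezoid, 1 panel, h=3.0000): 1.00902
R(1,0) (trapezoid, 2 panels, h=1.5000): 1.56897
R(2,0) (trapezoid, 4 panels, h=0.7500): 1.70531
R(1,1) = 1.56897 + (1.56897 − 1.00902)/3 = 1.75562
R(2,1) = 1.70531 + (1.70531 − 1.56897)/3 = 1.75076
R(2,2) = 1.75076 + (1.75076 − 1.75562)/15 = 1.75044

1.750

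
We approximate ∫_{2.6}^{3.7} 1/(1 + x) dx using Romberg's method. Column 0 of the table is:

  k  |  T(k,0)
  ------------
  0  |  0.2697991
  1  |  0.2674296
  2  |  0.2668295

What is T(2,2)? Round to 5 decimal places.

Richardson extrapolation on the trapezoidal column (denominator 4−1=3):
T(1,1) = 0.2674296 + (0.2674296 − 0.2697991)/3 = 0.2666398
T(2,1) = 0.2668295 + (0.2668295 − 0.2674296)/3 = 0.2666295
T(2,2) = 0.2666295 + (0.2666295 − 0.2666398)/15 = 0.2666288

0.26663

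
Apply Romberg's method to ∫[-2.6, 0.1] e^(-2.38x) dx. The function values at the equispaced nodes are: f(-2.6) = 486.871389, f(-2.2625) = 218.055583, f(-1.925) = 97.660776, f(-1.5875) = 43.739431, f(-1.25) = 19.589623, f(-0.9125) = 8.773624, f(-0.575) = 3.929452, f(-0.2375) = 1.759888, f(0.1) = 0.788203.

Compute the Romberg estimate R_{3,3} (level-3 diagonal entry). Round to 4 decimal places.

R_{0,0} (trapezoid, 1 panel, h=2.7000): 658.340449
R_{1,0} (trapezoid, 2 panels, h=1.3500): 355.616216
R_{2,0} (trapezoid, 4 panels, h=0.6750): 246.381512
R_{3,0} (trapezoid, 8 panels, h=0.3375): 215.101633
R_{1,1} = 355.616216 + (355.616216 − 658.340449)/3 = 254.708138
R_{2,1} = 246.381512 + (246.381512 − 355.616216)/3 = 209.969944
R_{3,1} = 215.101633 + (215.101633 − 246.381512)/3 = 204.675007
R_{2,2} = 209.969944 + (209.969944 − 254.708138)/15 = 206.987398
R_{3,2} = 204.675007 + (204.675007 − 209.969944)/15 = 204.322011
R_{3,3} = 204.322011 + (204.322011 − 206.987398)/63 = 204.279703

204.2797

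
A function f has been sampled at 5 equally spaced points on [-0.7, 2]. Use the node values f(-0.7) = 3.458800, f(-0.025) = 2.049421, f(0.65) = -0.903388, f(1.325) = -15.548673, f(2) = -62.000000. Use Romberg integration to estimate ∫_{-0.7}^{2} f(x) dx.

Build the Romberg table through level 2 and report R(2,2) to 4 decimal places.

-25.5782

R(0,0) (trapezoid, 1 panel, h=2.7000): -79.030620
R(1,0) (trapezoid, 2 panels, h=1.3500): -40.734884
R(2,0) (trapezoid, 4 panels, h=0.6750): -29.479437
R(1,1) = -40.734884 + (-40.734884 − (-79.030620))/3 = -27.969639
R(2,1) = -29.479437 + (-29.479437 − (-40.734884))/3 = -25.727621
R(2,2) = -25.727621 + (-25.727621 − (-27.969639))/15 = -25.578153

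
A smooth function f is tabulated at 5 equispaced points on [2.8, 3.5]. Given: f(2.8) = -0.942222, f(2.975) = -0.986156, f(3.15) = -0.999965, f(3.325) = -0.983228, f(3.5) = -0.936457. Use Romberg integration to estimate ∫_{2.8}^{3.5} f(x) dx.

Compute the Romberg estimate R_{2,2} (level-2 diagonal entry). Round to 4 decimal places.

-0.6858

R_{0,0} (trapezoid, 1 panel, h=0.7000): -0.657538
R_{1,0} (trapezoid, 2 panels, h=0.3500): -0.678757
R_{2,0} (trapezoid, 4 panels, h=0.1750): -0.684020
R_{1,1} = -0.678757 + (-0.678757 − (-0.657538))/3 = -0.685830
R_{2,1} = -0.684020 + (-0.684020 − (-0.678757))/3 = -0.685774
R_{2,2} = -0.685774 + (-0.685774 − (-0.685830))/15 = -0.685770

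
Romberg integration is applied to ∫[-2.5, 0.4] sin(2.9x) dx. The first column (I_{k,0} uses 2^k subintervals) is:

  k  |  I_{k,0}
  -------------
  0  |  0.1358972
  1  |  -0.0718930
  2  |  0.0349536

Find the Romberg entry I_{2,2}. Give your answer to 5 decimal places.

0.08468

Richardson extrapolation on the trapezoidal column (denominator 4−1=3):
I_{1,1} = (4·(-0.0718930) − 0.1358972) / 3 = -0.1411564
I_{2,1} = (4·0.0349536 − (-0.0718930)) / 3 = 0.0705691
I_{2,2} = 0.0705691 + (0.0705691 − (-0.1411564))/15 = 0.0846841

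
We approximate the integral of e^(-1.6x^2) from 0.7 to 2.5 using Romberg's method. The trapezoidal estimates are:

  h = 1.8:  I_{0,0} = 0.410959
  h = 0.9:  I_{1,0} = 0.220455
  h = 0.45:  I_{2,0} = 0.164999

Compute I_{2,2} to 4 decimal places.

0.1458

Richardson extrapolation on the trapezoidal column (denominator 4−1=3):
I_{1,1} = (4·0.220455 − 0.410959) / 3 = 0.156954
I_{2,1} = (4·0.164999 − 0.220455) / 3 = 0.146514
I_{2,2} = 0.146514 + (0.146514 − 0.156954)/15 = 0.145818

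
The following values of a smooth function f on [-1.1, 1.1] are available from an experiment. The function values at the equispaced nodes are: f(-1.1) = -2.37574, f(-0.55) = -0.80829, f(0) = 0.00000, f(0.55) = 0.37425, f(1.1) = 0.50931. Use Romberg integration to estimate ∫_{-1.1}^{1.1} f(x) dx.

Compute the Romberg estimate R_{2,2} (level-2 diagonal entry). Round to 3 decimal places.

R_{0,0} (trapezoid, 1 panel, h=2.2000): -2.05307
R_{1,0} (trapezoid, 2 panels, h=1.1000): -1.02654
R_{2,0} (trapezoid, 4 panels, h=0.5500): -0.75199
R_{1,1} = -1.02654 + (-1.02654 − (-2.05307))/3 = -0.68436
R_{2,1} = -0.75199 + (-0.75199 − (-1.02654))/3 = -0.66047
R_{2,2} = -0.66047 + (-0.66047 − (-0.68436))/15 = -0.65888

-0.659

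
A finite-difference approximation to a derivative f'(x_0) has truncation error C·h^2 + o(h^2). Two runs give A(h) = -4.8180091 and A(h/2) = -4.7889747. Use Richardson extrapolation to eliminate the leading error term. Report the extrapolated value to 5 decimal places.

-4.77930

Extrapolated value = (4·A(h/2) − A(h)) / (4 − 1)
= (4·(-4.7889747) − (-4.8180091)) / 3
= -14.3378897 / 3 = -4.7792966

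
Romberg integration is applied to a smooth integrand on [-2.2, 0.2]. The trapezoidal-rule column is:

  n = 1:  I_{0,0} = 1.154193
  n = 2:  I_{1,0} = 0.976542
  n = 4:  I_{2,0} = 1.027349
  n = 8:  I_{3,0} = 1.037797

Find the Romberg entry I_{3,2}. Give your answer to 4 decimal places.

I_{2,1} = (4·1.027349 − 0.976542) / 3 = 1.044285
I_{3,1} = 1.037797 + (1.037797 − 1.027349)/3 = 1.041280
I_{3,2} = (16·1.041280 − 1.044285) / 15 = 1.041080
(Column j=1 coincides with Simpson's rule on the same nodes.)

1.0411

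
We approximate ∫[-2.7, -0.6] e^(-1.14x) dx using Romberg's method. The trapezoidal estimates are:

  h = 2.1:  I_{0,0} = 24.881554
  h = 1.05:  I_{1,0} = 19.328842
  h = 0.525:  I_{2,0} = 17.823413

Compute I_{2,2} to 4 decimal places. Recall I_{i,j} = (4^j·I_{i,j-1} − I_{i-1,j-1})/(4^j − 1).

17.3112

Richardson extrapolation on the trapezoidal column (denominator 4−1=3):
I_{1,1} = 19.328842 + (19.328842 − 24.881554)/3 = 17.477938
I_{2,1} = (4·17.823413 − 19.328842) / 3 = 17.321603
I_{2,2} = (16·17.321603 − 17.477938) / 15 = 17.311181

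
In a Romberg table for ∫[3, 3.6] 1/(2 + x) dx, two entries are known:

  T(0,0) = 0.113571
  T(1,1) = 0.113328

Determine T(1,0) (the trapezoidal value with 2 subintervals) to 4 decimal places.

From T(1,1) = (4·T(1,0) − T(0,0))/3, solve for T(1,0):
4·T(1,0) = 3·0.113328 + 0.113571 = 0.453555
T(1,0) = 0.113389

0.1134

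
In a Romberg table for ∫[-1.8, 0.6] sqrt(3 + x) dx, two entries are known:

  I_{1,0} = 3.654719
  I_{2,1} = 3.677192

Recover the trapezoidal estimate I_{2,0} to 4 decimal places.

From I_{2,1} = (4·I_{2,0} − I_{1,0})/3, solve for I_{2,0}:
4·I_{2,0} = 3·3.677192 + 3.654719 = 14.686295
I_{2,0} = 3.671574

3.6716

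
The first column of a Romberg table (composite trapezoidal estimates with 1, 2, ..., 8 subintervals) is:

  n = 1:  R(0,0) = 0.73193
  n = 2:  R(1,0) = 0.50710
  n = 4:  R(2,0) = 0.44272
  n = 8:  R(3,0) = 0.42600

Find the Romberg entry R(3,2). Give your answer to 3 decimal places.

0.420

Richardson extrapolation on the trapezoidal column (denominator 4−1=3):
R(2,1) = (4·0.44272 − 0.50710) / 3 = 0.42126
R(3,1) = (4·0.42600 − 0.44272) / 3 = 0.42043
R(3,2) = 0.42043 + (0.42043 − 0.42126)/15 = 0.42037
(Column j=1 coincides with Simpson's rule on the same nodes.)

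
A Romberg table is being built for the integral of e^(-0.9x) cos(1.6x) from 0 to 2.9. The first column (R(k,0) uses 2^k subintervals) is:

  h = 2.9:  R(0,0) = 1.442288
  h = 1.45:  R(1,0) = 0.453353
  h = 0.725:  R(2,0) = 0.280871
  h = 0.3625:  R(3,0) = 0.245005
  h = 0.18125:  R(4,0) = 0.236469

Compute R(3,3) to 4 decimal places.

Richardson extrapolation on the trapezoidal column (denominator 4−1=3):
R(1,1) = (4·0.453353 − 1.442288) / 3 = 0.123708
R(2,1) = (4·0.280871 − 0.453353) / 3 = 0.223377
R(3,1) = 0.245005 + (0.245005 − 0.280871)/3 = 0.233050
R(2,2) = (16·0.223377 − 0.123708) / 15 = 0.230022
R(3,2) = (16·0.233050 − 0.223377) / 15 = 0.233695
R(3,3) = (64·0.233695 − 0.230022) / 63 = 0.233753

0.2338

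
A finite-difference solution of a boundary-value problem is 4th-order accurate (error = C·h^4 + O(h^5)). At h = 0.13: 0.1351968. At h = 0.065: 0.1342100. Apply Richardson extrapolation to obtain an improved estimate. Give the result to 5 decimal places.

Extrapolated value = (16·A(h/2) − A(h)) / (16 − 1)
= (16·0.1342100 − 0.1351968) / 15
= 2.0121632 / 15 = 0.1341442

0.13414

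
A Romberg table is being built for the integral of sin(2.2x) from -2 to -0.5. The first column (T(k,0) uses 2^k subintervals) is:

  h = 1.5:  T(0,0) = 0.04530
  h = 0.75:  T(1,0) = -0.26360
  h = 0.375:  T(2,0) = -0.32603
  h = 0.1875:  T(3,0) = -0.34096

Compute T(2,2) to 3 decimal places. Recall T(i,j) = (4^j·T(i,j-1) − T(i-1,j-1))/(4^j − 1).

-0.346

T(1,1) = (4·(-0.26360) − 0.04530) / 3 = -0.36657
T(2,1) = (4·(-0.32603) − (-0.26360)) / 3 = -0.34684
T(2,2) = -0.34684 + (-0.34684 − (-0.36657))/15 = -0.34552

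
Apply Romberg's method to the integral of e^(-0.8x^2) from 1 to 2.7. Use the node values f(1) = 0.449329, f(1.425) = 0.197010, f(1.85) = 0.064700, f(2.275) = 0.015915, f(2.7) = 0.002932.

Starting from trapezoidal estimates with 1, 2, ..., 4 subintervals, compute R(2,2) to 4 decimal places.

0.2032

R(0,0) (trapezoid, 1 panel, h=1.7000): 0.384422
R(1,0) (trapezoid, 2 panels, h=0.8500): 0.247206
R(2,0) (trapezoid, 4 panels, h=0.4250): 0.214096
R(1,1) = 0.247206 + (0.247206 − 0.384422)/3 = 0.201467
R(2,1) = 0.214096 + (0.214096 − 0.247206)/3 = 0.203059
R(2,2) = 0.203059 + (0.203059 − 0.201467)/15 = 0.203165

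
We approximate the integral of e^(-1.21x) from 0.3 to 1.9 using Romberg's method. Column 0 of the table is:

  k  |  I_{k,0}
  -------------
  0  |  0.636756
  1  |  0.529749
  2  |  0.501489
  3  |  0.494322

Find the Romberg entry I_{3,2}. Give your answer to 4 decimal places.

Richardson extrapolation on the trapezoidal column (denominator 4−1=3):
I_{2,1} = 0.501489 + (0.501489 − 0.529749)/3 = 0.492069
I_{3,1} = 0.494322 + (0.494322 − 0.501489)/3 = 0.491933
I_{3,2} = (16·0.491933 − 0.492069) / 15 = 0.491924
(Column j=1 coincides with Simpson's rule on the same nodes.)

0.4919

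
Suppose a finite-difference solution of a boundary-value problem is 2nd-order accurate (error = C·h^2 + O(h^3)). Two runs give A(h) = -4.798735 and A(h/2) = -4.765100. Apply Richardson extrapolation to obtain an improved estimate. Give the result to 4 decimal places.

Extrapolated value = (4·A(h/2) − A(h)) / (4 − 1)
= (4·(-4.765100) − (-4.798735)) / 3
= -14.261665 / 3 = -4.753888

-4.7539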